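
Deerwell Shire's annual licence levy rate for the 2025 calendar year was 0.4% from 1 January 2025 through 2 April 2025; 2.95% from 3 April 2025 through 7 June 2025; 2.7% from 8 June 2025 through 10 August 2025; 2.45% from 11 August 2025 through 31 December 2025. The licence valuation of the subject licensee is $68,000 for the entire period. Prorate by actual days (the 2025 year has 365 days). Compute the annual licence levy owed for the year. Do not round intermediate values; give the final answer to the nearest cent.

$1,405.92

1 January – 2 April 2025: 92 days at 0.4% → $68,000 × 0.4% × 92/365 = $68.5589
3 April – 7 June 2025: 66 days at 2.95% → $68,000 × 2.95% × 66/365 = $362.7288
8 June – 10 August 2025: 64 days at 2.7% → $68,000 × 2.7% × 64/365 = $321.9288
11 August – 31 December 2025: 143 days at 2.45% → $68,000 × 2.45% × 143/365 = $652.7068
Total = $1,405.9233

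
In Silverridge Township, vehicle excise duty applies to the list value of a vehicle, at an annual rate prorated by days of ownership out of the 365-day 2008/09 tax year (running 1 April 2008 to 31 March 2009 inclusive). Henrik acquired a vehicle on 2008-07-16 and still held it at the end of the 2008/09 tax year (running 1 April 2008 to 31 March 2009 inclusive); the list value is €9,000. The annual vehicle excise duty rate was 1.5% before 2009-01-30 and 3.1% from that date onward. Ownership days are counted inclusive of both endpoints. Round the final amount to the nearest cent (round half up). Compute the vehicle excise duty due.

€119.86

2008-07-16 to 2009-01-29: 198 days at 1.5% → €9,000 × 1.5% × 198/365 = €73.2329
2009-01-30 to 2009-03-31: 61 days at 3.1% → €9,000 × 3.1% × 61/365 = €46.6274
Total = €119.8603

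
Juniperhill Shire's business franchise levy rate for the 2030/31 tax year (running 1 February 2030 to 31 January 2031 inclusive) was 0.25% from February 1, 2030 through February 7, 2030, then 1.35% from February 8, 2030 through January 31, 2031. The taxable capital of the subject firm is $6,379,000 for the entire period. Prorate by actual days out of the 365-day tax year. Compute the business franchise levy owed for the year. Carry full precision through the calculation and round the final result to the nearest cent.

$84,770.79

February 1 – February 7, 2030: 7 days at 0.25% → $6,379,000 × 0.25% × 7/365 = $305.8425
February 8, 2030 – January 31, 2031: 358 days at 1.35% → $6,379,000 × 1.35% × 358/365 = $84,464.9507
Total = $84,770.7932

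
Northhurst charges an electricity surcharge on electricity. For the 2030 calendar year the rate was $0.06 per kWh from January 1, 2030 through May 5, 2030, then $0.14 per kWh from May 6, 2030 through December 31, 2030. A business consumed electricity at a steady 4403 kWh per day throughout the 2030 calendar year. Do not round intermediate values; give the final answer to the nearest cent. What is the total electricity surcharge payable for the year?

January 1 – May 5, 2030: 125 days × 4403 kWh/day = 550,375 kWh at $0.06/kWh → $33022.50
May 6 – December 31, 2030: 240 days × 4403 kWh/day = 1,056,720 kWh at $0.14/kWh → $147940.80

$180963.30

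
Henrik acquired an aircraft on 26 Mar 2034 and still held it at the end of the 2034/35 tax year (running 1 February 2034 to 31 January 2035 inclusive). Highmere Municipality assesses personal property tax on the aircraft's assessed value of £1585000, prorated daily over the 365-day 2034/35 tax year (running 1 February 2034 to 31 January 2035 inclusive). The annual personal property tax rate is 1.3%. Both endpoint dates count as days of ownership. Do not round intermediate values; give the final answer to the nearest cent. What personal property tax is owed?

£17613.04

Days held (26 Mar 2034 – 31 Jan 2035): 312 out of 365
Tax = £1585000 × 1.3% × 312/365 = £17613.0411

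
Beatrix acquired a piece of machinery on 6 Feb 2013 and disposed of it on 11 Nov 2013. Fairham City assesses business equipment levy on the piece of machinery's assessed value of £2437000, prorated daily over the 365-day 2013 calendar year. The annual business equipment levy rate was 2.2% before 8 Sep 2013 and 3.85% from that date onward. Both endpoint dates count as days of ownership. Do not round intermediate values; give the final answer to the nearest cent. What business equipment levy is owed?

£48142.43

6 Feb – 7 Sep 2013: 214 days at 2.2% → £2437000 × 2.2% × 214/365 = £31433.9616
8 Sep – 11 Nov 2013: 65 days at 3.85% → £2437000 × 3.85% × 65/365 = £16708.4726
Total = £48142.4342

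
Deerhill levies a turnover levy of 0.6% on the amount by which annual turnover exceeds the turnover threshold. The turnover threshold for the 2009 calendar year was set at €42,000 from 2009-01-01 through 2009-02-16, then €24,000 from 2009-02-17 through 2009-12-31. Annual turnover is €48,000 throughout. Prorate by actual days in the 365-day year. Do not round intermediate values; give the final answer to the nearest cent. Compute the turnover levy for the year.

€130.09

2009-01-01 to 2009-02-16: 47 days, exemption €42,000 → (€48,000 − €42,000) × 0.6% × 47/365 = €4.6356
2009-02-17 to 2009-12-31: 318 days, exemption €24,000 → (€48,000 − €24,000) × 0.6% × 318/365 = €125.4575
Total = €130.0932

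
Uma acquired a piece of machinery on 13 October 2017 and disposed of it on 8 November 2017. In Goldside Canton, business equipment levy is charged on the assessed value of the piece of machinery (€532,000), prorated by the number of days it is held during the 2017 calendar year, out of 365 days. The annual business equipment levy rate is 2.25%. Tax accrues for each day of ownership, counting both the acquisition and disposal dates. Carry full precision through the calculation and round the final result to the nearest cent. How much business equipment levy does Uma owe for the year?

€885.45

Days held (13 October – 8 November 2017): 27 out of 365
Tax = €532,000 × 2.25% × 27/365 = €885.4521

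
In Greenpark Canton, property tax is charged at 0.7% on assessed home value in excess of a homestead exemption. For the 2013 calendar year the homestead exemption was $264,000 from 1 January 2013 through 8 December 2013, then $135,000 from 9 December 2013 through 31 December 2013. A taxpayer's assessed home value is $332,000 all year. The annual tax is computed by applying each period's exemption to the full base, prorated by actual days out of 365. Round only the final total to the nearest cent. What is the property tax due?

$532.90

1 January – 8 December 2013: 342 days, exemption $264,000 → ($332,000 − $264,000) × 0.7% × 342/365 = $446.0055
9 December – 31 December 2013: 23 days, exemption $135,000 → ($332,000 − $135,000) × 0.7% × 23/365 = $86.8959
Total = $532.9014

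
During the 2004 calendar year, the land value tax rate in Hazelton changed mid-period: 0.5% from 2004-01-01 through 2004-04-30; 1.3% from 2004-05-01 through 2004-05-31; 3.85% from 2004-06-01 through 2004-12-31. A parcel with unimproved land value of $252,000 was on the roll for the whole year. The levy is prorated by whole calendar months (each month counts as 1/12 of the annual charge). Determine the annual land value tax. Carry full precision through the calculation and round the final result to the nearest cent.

$6,352.50

2004-01-01 to 2004-04-30: 4 months at 0.5% → $252,000 × 0.5% × 4/12 = $420.0000
2004-05-01 to 2004-05-31: 1 month at 1.3% → $252,000 × 1.3% × 1/12 = $273.0000
2004-06-01 to 2004-12-31: 7 months at 3.85% → $252,000 × 3.85% × 7/12 = $5,659.5000
Total = $6,352.5000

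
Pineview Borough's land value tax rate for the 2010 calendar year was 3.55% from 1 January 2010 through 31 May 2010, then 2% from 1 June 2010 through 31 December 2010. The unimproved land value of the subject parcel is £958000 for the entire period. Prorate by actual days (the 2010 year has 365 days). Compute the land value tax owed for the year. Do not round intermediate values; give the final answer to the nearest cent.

1 January – 31 May 2010: 151 days at 3.55% → £958000 × 3.55% × 151/365 = £14069.4767
1 June – 31 December 2010: 214 days at 2% → £958000 × 2% × 214/365 = £11233.5342
Total = £25303.0110

£25303.01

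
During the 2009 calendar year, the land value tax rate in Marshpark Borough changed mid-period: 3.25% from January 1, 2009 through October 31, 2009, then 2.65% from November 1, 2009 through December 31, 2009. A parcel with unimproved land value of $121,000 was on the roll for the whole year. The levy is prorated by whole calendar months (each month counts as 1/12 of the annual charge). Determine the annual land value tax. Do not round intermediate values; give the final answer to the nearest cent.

$3,811.50

January 1 – October 31, 2009: 10 months at 3.25% → $121,000 × 3.25% × 10/12 = $3,277.0833
November 1 – December 31, 2009: 2 months at 2.65% → $121,000 × 2.65% × 2/12 = $534.4167
Total = $3,811.5000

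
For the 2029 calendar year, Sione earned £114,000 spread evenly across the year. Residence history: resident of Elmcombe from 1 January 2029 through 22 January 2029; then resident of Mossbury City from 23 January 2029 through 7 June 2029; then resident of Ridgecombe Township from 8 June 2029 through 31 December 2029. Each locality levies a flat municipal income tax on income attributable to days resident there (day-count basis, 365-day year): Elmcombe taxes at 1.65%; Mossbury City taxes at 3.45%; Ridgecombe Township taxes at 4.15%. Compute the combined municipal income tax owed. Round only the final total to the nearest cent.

Elmcombe, 1 January – 22 January 2029: 22 days → £114,000 × 1.65% × 22/365 = £113.3753
Mossbury City, 23 January – 7 June 2029: 136 days → £114,000 × 3.45% × 136/365 = £1,465.4466
Ridgecombe Township, 8 June – 31 December 2029: 207 days → £114,000 × 4.15% × 207/365 = £2,683.0603
Total = £4,261.8822

£4,261.88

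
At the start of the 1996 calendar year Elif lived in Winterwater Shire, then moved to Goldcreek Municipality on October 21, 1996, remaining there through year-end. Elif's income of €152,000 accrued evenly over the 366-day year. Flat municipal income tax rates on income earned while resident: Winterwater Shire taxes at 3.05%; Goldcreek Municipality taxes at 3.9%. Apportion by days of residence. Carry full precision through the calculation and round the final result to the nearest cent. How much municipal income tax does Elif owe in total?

Winterwater Shire, January 1 – October 20, 1996: 294 days → €152,000 × 3.05% × 294/366 = €3,724.0000
Goldcreek Municipality, October 21 – December 31, 1996: 72 days → €152,000 × 3.9% × 72/366 = €1,166.1639
Total = €4,890.1639

€4,890.16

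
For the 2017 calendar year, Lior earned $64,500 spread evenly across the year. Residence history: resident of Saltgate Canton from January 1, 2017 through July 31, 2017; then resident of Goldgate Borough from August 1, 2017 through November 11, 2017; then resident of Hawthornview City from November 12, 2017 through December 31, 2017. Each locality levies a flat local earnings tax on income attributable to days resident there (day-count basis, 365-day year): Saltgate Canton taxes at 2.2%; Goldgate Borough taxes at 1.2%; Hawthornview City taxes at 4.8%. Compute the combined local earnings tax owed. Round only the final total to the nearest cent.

Saltgate Canton, January 1 – July 31, 2017: 212 days → $64,500 × 2.2% × 212/365 = $824.1863
Goldgate Borough, August 1 – November 11, 2017: 103 days → $64,500 × 1.2% × 103/365 = $218.4164
Hawthornview City, November 12 – December 31, 2017: 50 days → $64,500 × 4.8% × 50/365 = $424.1096
Total = $1,466.7123

$1,466.71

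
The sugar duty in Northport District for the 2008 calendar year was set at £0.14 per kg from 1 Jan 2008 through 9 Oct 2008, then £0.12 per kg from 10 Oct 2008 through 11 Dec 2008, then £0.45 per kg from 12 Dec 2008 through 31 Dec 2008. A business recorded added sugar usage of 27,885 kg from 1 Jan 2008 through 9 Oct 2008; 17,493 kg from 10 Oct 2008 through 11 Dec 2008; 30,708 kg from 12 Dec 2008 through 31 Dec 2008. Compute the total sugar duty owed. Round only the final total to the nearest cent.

1 Jan – 9 Oct 2008: 27,885 kg at £0.14/kg → £3903.90
10 Oct – 11 Dec 2008: 17,493 kg at £0.12/kg → £2099.16
12 Dec – 31 Dec 2008: 30,708 kg at £0.45/kg → £13818.60

£19821.66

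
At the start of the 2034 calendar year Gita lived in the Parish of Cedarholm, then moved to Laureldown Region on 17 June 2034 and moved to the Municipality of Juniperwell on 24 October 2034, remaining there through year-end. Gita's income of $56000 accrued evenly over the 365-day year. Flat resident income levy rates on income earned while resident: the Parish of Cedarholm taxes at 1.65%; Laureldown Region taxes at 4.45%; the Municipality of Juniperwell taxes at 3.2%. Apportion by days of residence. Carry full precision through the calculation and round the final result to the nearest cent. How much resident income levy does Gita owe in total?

$1642.26

The Parish of Cedarholm, 1 January – 16 June 2034: 167 days → $56000 × 1.65% × 167/365 = $422.7616
Laureldown Region, 17 June – 23 October 2034: 129 days → $56000 × 4.45% × 129/365 = $880.7342
The Municipality of Juniperwell, 24 October – 31 December 2034: 69 days → $56000 × 3.2% × 69/365 = $338.7616
Total = $1642.2575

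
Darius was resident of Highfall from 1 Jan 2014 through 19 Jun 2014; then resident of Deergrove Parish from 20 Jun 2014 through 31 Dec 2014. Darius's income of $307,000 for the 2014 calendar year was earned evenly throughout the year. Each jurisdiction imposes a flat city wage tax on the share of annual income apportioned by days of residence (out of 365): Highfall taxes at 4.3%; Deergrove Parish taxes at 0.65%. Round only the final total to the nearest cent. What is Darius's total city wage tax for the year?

Highfall, 1 Jan – 19 Jun 2014: 170 days → $307,000 × 4.3% × 170/365 = $6,148.4110
Deergrove Parish, 20 Jun – 31 Dec 2014: 195 days → $307,000 × 0.65% × 195/365 = $1,066.0890
Total = $7,214.5000

$7,214.50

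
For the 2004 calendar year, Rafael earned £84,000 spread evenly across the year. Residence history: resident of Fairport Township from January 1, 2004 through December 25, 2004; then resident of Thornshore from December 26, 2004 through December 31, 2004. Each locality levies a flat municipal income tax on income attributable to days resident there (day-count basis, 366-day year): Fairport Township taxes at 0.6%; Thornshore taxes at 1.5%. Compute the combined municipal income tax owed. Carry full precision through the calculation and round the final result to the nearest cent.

Fairport Township, January 1 – December 25, 2004: 360 days → £84,000 × 0.6% × 360/366 = £495.7377
Thornshore, December 26 – December 31, 2004: 6 days → £84,000 × 1.5% × 6/366 = £20.6557
Total = £516.3934

£516.39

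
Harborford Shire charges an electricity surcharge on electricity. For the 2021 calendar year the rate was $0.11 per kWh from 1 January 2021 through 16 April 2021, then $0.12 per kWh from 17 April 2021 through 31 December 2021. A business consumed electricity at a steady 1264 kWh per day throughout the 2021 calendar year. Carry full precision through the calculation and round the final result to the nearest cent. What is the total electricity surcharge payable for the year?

$54,023.36

1 January – 16 April 2021: 106 days × 1264 kWh/day = 133,984 kWh at $0.11/kWh → $14,738.24
17 April – 31 December 2021: 259 days × 1264 kWh/day = 327,376 kWh at $0.12/kWh → $39,285.12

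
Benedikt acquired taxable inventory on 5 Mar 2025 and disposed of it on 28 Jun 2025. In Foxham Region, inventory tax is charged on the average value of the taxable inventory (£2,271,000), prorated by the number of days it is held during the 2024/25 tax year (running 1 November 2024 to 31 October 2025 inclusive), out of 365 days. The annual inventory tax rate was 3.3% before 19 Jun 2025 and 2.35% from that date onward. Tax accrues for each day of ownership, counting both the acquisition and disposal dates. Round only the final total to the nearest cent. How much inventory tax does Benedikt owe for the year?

5 Mar – 18 Jun 2025: 106 days at 3.3% → £2,271,000 × 3.3% × 106/365 = £21,764.2685
19 Jun – 28 Jun 2025: 10 days at 2.35% → £2,271,000 × 2.35% × 10/365 = £1,462.1507
Total = £23,226.4192

£23,226.42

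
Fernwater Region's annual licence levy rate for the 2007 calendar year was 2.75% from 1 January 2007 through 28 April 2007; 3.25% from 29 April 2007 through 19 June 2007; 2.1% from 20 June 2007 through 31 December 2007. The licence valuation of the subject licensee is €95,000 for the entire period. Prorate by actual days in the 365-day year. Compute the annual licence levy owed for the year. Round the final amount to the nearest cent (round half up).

€2,350.27

1 January – 28 April 2007: 118 days at 2.75% → €95,000 × 2.75% × 118/365 = €844.5890
29 April – 19 June 2007: 52 days at 3.25% → €95,000 × 3.25% × 52/365 = €439.8630
20 June – 31 December 2007: 195 days at 2.1% → €95,000 × 2.1% × 195/365 = €1,065.8219
Total = €2,350.2740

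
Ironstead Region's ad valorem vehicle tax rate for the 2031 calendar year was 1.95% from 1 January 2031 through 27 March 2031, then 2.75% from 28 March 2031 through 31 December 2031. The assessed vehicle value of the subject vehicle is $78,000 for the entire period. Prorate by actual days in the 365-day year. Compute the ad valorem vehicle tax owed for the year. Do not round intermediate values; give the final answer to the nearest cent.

1 January – 27 March 2031: 86 days at 1.95% → $78,000 × 1.95% × 86/365 = $358.3726
28 March – 31 December 2031: 279 days at 2.75% → $78,000 × 2.75% × 279/365 = $1,639.6027
Total = $1,997.9753

$1,997.98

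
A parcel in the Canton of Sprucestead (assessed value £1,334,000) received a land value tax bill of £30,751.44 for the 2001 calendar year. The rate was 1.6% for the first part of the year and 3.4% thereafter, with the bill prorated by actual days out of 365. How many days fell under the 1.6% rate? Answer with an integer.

Let d = days at the first rate; then 365 − d days at the second rate.
£1,334,000 × [1.6%·d + 3.4%·(365−d)] / 365 = £30,751.44
Solving gives d = 222, so the new rate took effect on 11 Aug 2001.

222 days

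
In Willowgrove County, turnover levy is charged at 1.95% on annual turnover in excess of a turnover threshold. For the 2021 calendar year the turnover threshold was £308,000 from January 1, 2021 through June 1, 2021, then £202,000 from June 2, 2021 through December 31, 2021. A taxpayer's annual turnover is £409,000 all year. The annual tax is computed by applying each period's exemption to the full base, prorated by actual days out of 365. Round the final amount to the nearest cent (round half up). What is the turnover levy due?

January 1 – June 1, 2021: 152 days, exemption £308,000 → (£409,000 − £308,000) × 1.95% × 152/365 = £820.1753
June 2 – December 31, 2021: 213 days, exemption £202,000 → (£409,000 − £202,000) × 1.95% × 213/365 = £2,355.5466
Total = £3,175.7219

£3,175.72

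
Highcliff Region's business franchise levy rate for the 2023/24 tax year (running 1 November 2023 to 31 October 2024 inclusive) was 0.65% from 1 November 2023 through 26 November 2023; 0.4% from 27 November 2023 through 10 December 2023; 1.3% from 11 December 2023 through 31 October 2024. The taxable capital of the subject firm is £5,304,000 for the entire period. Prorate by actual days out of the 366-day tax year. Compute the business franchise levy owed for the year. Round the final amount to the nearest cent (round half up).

1 November – 26 November 2023: 26 days at 0.65% → £5,304,000 × 0.65% × 26/366 = £2,449.1148
27 November – 10 December 2023: 14 days at 0.4% → £5,304,000 × 0.4% × 14/366 = £811.5410
11 December 2023 – 31 October 2024: 326 days at 1.3% → £5,304,000 × 1.3% × 326/366 = £61,416.2623
Total = £64,676.9180

£64,676.92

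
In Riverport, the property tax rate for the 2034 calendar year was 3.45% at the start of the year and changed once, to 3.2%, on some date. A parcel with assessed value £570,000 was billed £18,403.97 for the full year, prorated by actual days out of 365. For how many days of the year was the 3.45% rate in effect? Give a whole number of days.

Let d = days at the first rate; then 365 − d days at the second rate.
£570,000 × [3.45%·d + 3.2%·(365−d)] / 365 = £18,403.97
Solving gives d = 42, so the new rate took effect on February 12, 2034.

42 days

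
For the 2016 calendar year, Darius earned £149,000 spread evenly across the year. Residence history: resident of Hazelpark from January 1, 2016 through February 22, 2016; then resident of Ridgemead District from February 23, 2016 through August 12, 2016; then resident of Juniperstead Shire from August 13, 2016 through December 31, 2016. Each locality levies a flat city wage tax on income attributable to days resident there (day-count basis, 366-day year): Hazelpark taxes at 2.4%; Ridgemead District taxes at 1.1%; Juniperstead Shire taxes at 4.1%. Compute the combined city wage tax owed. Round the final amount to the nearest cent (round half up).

£3,641.54

Hazelpark, January 1 – February 22, 2016: 53 days → £149,000 × 2.4% × 53/366 = £517.8361
Ridgemead District, February 23 – August 12, 2016: 172 days → £149,000 × 1.1% × 172/366 = £770.2404
Juniperstead Shire, August 13 – December 31, 2016: 141 days → £149,000 × 4.1% × 141/366 = £2,353.4672
Total = £3,641.5437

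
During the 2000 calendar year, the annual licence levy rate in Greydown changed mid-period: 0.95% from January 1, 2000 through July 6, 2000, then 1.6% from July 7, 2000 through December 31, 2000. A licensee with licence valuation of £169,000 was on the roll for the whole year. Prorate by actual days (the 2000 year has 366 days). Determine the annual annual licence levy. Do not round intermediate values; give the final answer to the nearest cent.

£2,139.74

January 1 – July 6, 2000: 188 days at 0.95% → £169,000 × 0.95% × 188/366 = £824.6831
July 7 – December 31, 2000: 178 days at 1.6% → £169,000 × 1.6% × 178/366 = £1,315.0601
Total = £2,139.7432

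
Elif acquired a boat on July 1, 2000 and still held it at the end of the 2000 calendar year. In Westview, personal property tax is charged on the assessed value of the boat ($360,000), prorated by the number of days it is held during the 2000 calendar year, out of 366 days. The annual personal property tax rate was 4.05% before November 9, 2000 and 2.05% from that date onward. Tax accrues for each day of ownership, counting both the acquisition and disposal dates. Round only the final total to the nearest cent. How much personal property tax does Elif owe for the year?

July 1 – November 8, 2000: 131 days at 4.05% → $360,000 × 4.05% × 131/366 = $5,218.5246
November 9 – December 31, 2000: 53 days at 2.05% → $360,000 × 2.05% × 53/366 = $1,068.6885
Total = $6,287.2131

$6,287.21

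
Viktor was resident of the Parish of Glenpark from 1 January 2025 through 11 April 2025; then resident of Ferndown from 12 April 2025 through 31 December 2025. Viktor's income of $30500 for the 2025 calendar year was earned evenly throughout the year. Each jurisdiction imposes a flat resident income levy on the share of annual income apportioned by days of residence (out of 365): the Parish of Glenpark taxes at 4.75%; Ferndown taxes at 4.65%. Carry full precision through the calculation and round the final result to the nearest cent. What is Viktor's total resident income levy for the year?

$1426.69

The Parish of Glenpark, 1 January – 11 April 2025: 101 days → $30500 × 4.75% × 101/365 = $400.8870
Ferndown, 12 April – 31 December 2025: 264 days → $30500 × 4.65% × 264/365 = $1025.8027
Total = $1426.6897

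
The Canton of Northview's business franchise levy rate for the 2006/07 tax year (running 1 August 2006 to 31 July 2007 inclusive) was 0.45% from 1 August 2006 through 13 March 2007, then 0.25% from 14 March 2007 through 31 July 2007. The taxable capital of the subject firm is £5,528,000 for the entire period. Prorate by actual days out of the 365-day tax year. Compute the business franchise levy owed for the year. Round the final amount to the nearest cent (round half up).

1 August 2006 – 13 March 2007: 225 days at 0.45% → £5,528,000 × 0.45% × 225/365 = £15,334.5205
14 March – 31 July 2007: 140 days at 0.25% → £5,528,000 × 0.25% × 140/365 = £5,300.8219
Total = £20,635.3425

£20,635.34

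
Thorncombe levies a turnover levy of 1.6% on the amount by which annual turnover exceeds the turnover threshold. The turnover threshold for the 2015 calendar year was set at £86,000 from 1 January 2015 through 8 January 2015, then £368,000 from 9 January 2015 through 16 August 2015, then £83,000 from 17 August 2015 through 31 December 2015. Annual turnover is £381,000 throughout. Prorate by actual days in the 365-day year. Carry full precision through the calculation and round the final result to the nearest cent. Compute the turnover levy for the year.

1 January – 8 January 2015: 8 days, exemption £86,000 → (£381,000 − £86,000) × 1.6% × 8/365 = £103.4521
9 January – 16 August 2015: 220 days, exemption £368,000 → (£381,000 − £368,000) × 1.6% × 220/365 = £125.3699
17 August – 31 December 2015: 137 days, exemption £83,000 → (£381,000 − £83,000) × 1.6% × 137/365 = £1,789.6329
Total = £2,018.4548

£2,018.45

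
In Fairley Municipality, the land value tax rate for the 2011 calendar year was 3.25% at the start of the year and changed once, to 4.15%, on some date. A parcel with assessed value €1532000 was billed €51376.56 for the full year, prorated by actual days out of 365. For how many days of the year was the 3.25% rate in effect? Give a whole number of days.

Let d = days at the first rate; then 365 − d days at the second rate.
€1532000 × [3.25%·d + 4.15%·(365−d)] / 365 = €51376.56
Solving gives d = 323, so the new rate took effect on November 20, 2011.

323 days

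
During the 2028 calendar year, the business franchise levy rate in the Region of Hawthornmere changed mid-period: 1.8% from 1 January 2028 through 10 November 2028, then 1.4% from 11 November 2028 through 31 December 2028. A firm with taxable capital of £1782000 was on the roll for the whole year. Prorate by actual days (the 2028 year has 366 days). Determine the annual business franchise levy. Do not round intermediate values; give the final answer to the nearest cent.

£31082.75

1 January – 10 November 2028: 315 days at 1.8% → £1782000 × 1.8% × 315/366 = £27606.3934
11 November – 31 December 2028: 51 days at 1.4% → £1782000 × 1.4% × 51/366 = £3476.3607
Total = £31082.7541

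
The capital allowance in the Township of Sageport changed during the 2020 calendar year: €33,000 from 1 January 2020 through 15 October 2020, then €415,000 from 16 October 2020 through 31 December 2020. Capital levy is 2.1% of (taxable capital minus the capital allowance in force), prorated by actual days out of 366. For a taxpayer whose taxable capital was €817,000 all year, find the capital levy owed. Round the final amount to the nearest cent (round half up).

€14,776.31

1 January – 15 October 2020: 289 days, exemption €33,000 → (€817,000 − €33,000) × 2.1% × 289/366 = €13,000.2623
16 October – 31 December 2020: 77 days, exemption €415,000 → (€817,000 − €415,000) × 2.1% × 77/366 = €1,776.0492
Total = €14,776.3115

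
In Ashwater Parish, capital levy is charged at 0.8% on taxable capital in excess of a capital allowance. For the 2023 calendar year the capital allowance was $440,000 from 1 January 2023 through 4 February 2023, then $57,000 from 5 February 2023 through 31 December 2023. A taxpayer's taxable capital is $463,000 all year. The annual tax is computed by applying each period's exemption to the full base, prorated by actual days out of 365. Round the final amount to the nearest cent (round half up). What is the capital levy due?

$2,954.19

1 January – 4 February 2023: 35 days, exemption $440,000 → ($463,000 − $440,000) × 0.8% × 35/365 = $17.6438
5 February – 31 December 2023: 330 days, exemption $57,000 → ($463,000 − $57,000) × 0.8% × 330/365 = $2,936.5479
Total = $2,954.1918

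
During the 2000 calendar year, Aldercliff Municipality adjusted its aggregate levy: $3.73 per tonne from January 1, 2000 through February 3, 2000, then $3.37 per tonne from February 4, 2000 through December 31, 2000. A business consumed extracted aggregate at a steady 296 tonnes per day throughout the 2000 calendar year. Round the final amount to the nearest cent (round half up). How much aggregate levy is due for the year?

$368715.36

January 1 – February 3, 2000: 34 days × 296 tonnes/day = 10,064 tonnes at $3.73/tonne → $37538.72
February 4 – December 31, 2000: 332 days × 296 tonnes/day = 98,272 tonnes at $3.37/tonne → $331176.64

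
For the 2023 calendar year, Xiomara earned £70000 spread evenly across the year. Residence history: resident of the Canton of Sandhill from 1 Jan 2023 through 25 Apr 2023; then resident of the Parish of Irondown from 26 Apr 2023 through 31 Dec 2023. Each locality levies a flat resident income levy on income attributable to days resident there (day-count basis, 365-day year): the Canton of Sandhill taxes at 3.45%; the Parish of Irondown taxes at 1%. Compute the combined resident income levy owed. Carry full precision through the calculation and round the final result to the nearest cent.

£1240.34

The Canton of Sandhill, 1 Jan – 25 Apr 2023: 115 days → £70000 × 3.45% × 115/365 = £760.8904
The Parish of Irondown, 26 Apr – 31 Dec 2023: 250 days → £70000 × 1% × 250/365 = £479.4521
Total = £1240.3425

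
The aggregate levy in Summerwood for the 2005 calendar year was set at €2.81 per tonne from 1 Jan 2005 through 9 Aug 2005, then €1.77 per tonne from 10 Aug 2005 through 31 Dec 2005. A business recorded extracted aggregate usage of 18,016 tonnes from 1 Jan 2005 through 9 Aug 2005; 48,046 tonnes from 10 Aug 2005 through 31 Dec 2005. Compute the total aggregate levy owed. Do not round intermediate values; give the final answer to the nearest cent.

€135666.38

1 Jan – 9 Aug 2005: 18,016 tonnes at €2.81/tonne → €50624.96
10 Aug – 31 Dec 2005: 48,046 tonnes at €1.77/tonne → €85041.42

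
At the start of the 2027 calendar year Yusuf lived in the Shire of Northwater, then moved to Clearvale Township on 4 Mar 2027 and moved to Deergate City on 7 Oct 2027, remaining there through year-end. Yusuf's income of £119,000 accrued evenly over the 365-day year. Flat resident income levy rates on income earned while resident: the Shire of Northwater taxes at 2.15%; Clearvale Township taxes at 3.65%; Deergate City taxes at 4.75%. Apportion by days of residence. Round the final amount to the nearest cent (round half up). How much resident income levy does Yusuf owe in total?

The Shire of Northwater, 1 Jan – 3 Mar 2027: 62 days → £119,000 × 2.15% × 62/365 = £434.5945
Clearvale Township, 4 Mar – 6 Oct 2027: 217 days → £119,000 × 3.65% × 217/365 = £2,582.3000
Deergate City, 7 Oct – 31 Dec 2027: 86 days → £119,000 × 4.75% × 86/365 = £1,331.8219
Total = £4,348.7164

£4,348.72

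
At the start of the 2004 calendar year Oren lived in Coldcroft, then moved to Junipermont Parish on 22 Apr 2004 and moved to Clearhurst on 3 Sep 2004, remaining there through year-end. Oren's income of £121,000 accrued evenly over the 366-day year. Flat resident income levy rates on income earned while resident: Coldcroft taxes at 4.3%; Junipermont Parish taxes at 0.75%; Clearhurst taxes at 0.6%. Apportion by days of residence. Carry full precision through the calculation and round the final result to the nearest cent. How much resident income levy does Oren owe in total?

£2,162.46

Coldcroft, 1 Jan – 21 Apr 2004: 112 days → £121,000 × 4.3% × 112/366 = £1,592.1749
Junipermont Parish, 22 Apr – 2 Sep 2004: 134 days → £121,000 × 0.75% × 134/366 = £332.2541
Clearhurst, 3 Sep – 31 Dec 2004: 120 days → £121,000 × 0.6% × 120/366 = £238.0328
Total = £2,162.4617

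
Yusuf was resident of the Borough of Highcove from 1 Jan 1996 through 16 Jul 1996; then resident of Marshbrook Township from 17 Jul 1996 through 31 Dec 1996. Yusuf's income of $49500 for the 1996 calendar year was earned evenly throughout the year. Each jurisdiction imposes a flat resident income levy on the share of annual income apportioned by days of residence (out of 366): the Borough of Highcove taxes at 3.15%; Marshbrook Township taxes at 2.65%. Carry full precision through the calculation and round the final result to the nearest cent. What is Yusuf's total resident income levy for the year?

$1445.64

The Borough of Highcove, 1 Jan – 16 Jul 1996: 198 days → $49500 × 3.15% × 198/366 = $843.5287
Marshbrook Township, 17 Jul – 31 Dec 1996: 168 days → $49500 × 2.65% × 168/366 = $602.1148
Total = $1445.6434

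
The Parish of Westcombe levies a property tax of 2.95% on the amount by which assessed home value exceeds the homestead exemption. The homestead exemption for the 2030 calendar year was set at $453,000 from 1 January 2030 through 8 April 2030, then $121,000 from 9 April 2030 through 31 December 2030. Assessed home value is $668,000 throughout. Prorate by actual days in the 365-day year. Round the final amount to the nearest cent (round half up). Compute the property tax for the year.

1 January – 8 April 2030: 98 days, exemption $453,000 → ($668,000 − $453,000) × 2.95% × 98/365 = $1,702.9178
9 April – 31 December 2030: 267 days, exemption $121,000 → ($668,000 − $121,000) × 2.95% × 267/365 = $11,803.9603
Total = $13,506.8781

$13,506.88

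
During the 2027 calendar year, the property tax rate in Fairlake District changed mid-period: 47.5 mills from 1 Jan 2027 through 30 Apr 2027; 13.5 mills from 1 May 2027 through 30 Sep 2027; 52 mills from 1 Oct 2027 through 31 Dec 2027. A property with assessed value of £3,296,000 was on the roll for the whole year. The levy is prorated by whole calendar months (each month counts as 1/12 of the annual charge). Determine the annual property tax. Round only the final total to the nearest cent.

1 Jan – 30 Apr 2027: 4 months at 47.5 mills → £3,296,000 × 4.75% × 4/12 = £52,186.6667
1 May – 30 Sep 2027: 5 months at 13.5 mills → £3,296,000 × 1.35% × 5/12 = £18,540.0000
1 Oct – 31 Dec 2027: 3 months at 52 mills → £3,296,000 × 5.2% × 3/12 = £42,848.0000
Total = £113,574.6667

£113,574.67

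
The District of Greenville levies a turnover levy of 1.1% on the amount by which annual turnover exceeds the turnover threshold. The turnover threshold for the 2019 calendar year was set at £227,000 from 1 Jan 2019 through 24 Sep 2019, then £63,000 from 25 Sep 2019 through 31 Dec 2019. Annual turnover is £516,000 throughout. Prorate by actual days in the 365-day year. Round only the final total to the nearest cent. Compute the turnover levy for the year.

1 Jan – 24 Sep 2019: 267 days, exemption £227,000 → (£516,000 − £227,000) × 1.1% × 267/365 = £2,325.4603
25 Sep – 31 Dec 2019: 98 days, exemption £63,000 → (£516,000 − £63,000) × 1.1% × 98/365 = £1,337.9014
Total = £3,663.3616

£3,663.36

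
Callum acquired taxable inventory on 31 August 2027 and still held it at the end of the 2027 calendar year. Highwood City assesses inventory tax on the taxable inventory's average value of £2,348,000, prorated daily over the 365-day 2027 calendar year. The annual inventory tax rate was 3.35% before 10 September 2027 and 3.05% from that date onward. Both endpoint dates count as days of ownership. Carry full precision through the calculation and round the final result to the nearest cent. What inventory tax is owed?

31 August – 9 September 2027: 10 days at 3.35% → £2,348,000 × 3.35% × 10/365 = £2,155.0137
10 September – 31 December 2027: 113 days at 3.05% → £2,348,000 × 3.05% × 113/365 = £22,170.9096
Total = £24,325.9233

£24,325.92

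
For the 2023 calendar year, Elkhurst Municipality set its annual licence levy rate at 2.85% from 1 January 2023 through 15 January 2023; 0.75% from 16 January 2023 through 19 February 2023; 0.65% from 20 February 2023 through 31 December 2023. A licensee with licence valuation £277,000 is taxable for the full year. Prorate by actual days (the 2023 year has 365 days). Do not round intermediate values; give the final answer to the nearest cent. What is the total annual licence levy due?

1 January – 15 January 2023: 15 days at 2.85% → £277,000 × 2.85% × 15/365 = £324.4315
16 January – 19 February 2023: 35 days at 0.75% → £277,000 × 0.75% × 35/365 = £199.2123
20 February – 31 December 2023: 315 days at 0.65% → £277,000 × 0.65% × 315/365 = £1,553.8562
Total = £2,077.5000

£2,077.50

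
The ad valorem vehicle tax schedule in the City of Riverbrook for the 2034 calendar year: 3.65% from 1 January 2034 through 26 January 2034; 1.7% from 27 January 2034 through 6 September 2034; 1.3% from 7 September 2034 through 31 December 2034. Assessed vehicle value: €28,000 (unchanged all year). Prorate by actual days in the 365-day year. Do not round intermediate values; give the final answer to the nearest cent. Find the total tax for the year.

€479.30

1 January – 26 January 2034: 26 days at 3.65% → €28,000 × 3.65% × 26/365 = €72.8000
27 January – 6 September 2034: 223 days at 1.7% → €28,000 × 1.7% × 223/365 = €290.8164
7 September – 31 December 2034: 116 days at 1.3% → €28,000 × 1.3% × 116/365 = €115.6822
Total = €479.2986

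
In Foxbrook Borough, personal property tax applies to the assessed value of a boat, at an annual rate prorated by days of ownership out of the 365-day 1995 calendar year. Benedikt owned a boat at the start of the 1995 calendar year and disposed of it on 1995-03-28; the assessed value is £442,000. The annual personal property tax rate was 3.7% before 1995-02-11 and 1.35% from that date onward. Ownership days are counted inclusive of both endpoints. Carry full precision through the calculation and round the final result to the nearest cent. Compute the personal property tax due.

1995-01-01 to 1995-02-10: 41 days at 3.7% → £442,000 × 3.7% × 41/365 = £1,837.0247
1995-02-11 to 1995-03-28: 46 days at 1.35% → £442,000 × 1.35% × 46/365 = £752.0055
Total = £2,589.0301

£2,589.03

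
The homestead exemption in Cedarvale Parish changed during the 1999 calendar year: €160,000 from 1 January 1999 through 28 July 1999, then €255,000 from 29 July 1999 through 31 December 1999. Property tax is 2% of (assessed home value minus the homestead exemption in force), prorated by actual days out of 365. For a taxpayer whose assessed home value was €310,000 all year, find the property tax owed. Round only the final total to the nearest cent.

€2,187.95

1 January – 28 July 1999: 209 days, exemption €160,000 → (€310,000 − €160,000) × 2% × 209/365 = €1,717.8082
29 July – 31 December 1999: 156 days, exemption €255,000 → (€310,000 − €255,000) × 2% × 156/365 = €470.1370
Total = €2,187.9452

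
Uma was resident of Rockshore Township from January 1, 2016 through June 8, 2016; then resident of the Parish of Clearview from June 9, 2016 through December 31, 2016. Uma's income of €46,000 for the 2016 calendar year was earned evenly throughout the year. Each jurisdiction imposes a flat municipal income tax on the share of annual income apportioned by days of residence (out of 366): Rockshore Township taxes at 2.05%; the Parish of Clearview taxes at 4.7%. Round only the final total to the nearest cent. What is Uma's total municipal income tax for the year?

Rockshore Township, January 1 – June 8, 2016: 160 days → €46,000 × 2.05% × 160/366 = €412.2404
The Parish of Clearview, June 9 – December 31, 2016: 206 days → €46,000 × 4.7% × 206/366 = €1,216.8634
Total = €1,629.1038

€1,629.10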